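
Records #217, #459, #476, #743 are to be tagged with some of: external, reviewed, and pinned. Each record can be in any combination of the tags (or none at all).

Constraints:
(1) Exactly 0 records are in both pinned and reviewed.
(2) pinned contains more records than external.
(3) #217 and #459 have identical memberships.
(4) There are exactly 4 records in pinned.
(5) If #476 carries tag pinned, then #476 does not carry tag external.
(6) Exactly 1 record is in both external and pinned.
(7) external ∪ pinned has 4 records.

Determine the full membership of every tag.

(4): only 4 candidates remain for pinned, so all are in.
(5): #476 ∉ external.
Suppose #217 ∈ external: no assignment then satisfies all the clues, so #217 ∉ external.

external = {#743}; reviewed = {}; pinned = {#217, #459, #476, #743}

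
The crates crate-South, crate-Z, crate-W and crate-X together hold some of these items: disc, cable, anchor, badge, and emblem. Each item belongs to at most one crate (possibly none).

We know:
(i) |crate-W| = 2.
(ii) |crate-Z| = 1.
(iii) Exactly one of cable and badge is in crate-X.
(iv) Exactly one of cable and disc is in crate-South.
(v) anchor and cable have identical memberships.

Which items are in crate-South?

crate-South = {disc}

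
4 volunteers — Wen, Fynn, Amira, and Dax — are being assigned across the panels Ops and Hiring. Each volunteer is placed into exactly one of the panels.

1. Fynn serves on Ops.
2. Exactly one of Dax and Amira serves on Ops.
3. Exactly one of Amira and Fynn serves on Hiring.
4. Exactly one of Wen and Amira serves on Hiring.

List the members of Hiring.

Hiring = {Amira}

From (1): Fynn ∈ Ops.
(3) (exactly one): Amira ∈ Hiring.
(4) (exactly one): Wen ∉ Hiring.
Only one panel left: Wen ∈ Ops.
(2) (exactly one): Dax ∈ Ops.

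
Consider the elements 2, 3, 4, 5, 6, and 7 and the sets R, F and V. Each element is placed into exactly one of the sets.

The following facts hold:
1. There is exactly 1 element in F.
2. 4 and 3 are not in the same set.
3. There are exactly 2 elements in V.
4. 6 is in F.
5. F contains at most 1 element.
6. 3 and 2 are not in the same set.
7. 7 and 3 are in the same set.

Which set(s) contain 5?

5: R

From (4): 6 ∈ F.
(1): F already has 1, so the rest are out.
Suppose 5 ∉ R: no assignment then satisfies all the clues, so 5 ∈ R.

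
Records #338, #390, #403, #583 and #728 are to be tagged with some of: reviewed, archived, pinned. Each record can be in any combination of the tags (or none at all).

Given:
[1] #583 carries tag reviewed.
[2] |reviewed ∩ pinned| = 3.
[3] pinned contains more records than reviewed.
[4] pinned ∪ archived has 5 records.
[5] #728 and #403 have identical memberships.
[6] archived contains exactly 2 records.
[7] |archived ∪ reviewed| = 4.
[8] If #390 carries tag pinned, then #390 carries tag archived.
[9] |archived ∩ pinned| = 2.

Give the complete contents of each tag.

From (1): #583 ∈ reviewed.
Suppose #338 ∈ reviewed: no assignment then satisfies all the clues, so #338 ∉ reviewed.

reviewed = {#403, #583, #728}; archived = {#390, #583}; pinned = {#338, #390, #403, #583, #728}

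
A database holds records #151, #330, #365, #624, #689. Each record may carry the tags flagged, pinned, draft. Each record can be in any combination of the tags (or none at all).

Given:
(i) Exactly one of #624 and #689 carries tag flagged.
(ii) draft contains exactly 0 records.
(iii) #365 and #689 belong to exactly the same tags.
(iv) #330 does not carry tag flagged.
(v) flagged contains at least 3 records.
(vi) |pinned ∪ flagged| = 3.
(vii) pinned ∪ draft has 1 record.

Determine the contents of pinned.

From (iv): #330 ∉ flagged.
(ii): draft already has 0, so the rest are out.
Suppose #151 ∉ pinned: no assignment then satisfies all the clues, so #151 ∈ pinned.

pinned = {#151}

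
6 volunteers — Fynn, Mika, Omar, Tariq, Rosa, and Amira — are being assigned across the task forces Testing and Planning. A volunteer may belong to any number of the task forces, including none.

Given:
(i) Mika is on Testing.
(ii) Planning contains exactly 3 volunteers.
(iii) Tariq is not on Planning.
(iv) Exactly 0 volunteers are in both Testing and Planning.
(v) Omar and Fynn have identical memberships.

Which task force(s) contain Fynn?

Fynn: Planning

From (i): Mika ∈ Testing.
From (iii): Tariq ∉ Planning.
Suppose Fynn ∈ Testing: no assignment then satisfies all the clues, so Fynn ∉ Testing.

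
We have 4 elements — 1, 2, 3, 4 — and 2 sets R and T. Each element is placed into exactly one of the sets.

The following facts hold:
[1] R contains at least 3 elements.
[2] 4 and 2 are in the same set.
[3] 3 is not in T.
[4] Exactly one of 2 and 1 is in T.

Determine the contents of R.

From (3): 3 ∉ T.
Only one set left: 3 ∈ R.
Suppose 1 ∈ R: no assignment then satisfies all the clues, so 1 ∉ R.

R = {2, 3, 4}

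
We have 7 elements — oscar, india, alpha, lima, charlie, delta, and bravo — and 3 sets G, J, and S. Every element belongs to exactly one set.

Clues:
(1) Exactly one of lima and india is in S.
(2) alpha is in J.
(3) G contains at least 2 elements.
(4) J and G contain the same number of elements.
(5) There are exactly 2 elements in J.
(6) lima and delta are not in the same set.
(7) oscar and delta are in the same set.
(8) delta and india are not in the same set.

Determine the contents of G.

G = {delta, oscar}

From (2): alpha ∈ J.
Suppose oscar ∉ G: no assignment then satisfies all the clues, so oscar ∈ G.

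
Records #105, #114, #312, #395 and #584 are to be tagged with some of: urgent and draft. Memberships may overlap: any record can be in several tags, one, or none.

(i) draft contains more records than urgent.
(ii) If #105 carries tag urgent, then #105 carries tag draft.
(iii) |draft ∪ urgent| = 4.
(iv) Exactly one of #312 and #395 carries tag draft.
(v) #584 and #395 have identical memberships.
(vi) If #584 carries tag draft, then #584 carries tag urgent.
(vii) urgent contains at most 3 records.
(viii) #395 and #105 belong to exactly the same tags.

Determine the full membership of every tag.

urgent = {#105, #395, #584}; draft = {#105, #114, #395, #584}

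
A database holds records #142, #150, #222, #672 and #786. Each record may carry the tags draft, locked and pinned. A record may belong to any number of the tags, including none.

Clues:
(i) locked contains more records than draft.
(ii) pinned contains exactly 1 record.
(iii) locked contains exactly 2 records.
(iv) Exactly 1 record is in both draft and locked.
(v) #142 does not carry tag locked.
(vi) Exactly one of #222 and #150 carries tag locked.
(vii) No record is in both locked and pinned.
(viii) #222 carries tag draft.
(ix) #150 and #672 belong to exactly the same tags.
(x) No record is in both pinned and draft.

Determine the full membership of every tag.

draft = {#222}; locked = {#222, #786}; pinned = {#142}

From (v): #142 ∉ locked.
From (viii): #222 ∈ draft.
(x) (disjoint): #222 ∉ pinned.
Suppose #142 ∈ draft: no assignment then satisfies all the clues, so #142 ∉ draft.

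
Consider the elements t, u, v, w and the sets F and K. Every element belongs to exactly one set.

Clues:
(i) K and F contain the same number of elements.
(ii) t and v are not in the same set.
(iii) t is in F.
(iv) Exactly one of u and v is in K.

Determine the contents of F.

From (iii): t ∈ F.
(ii): v ∉ F.
Only one set left: v ∈ K.
(iv) (exactly one): u ∉ K.
Only one set left: u ∈ F.
Suppose w ∈ F: no assignment then satisfies all the clues, so w ∉ F.

F = {t, u}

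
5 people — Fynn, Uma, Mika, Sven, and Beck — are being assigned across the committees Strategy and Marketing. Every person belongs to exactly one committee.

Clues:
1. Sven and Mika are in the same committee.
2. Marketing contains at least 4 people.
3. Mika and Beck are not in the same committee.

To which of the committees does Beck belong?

Beck: Strategy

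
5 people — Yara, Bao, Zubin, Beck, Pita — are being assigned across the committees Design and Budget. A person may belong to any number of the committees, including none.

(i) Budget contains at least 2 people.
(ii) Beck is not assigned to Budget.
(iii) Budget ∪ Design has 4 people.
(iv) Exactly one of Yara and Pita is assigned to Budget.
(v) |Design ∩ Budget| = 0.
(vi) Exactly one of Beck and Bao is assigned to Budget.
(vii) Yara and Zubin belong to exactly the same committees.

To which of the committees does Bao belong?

From (ii): Beck ∉ Budget.
(vi) (exactly one): Bao ∈ Budget.
Suppose Bao ∈ Design: no assignment then satisfies all the clues, so Bao ∉ Design.

Bao: Budget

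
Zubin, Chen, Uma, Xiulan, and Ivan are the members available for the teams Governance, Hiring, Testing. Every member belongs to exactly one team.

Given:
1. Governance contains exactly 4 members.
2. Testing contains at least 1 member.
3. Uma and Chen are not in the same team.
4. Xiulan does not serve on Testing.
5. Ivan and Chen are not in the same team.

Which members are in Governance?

Governance = {Ivan, Uma, Xiulan, Zubin}

From (4): Xiulan ∉ Testing.
Suppose Zubin ∉ Governance: no assignment then satisfies all the clues, so Zubin ∈ Governance.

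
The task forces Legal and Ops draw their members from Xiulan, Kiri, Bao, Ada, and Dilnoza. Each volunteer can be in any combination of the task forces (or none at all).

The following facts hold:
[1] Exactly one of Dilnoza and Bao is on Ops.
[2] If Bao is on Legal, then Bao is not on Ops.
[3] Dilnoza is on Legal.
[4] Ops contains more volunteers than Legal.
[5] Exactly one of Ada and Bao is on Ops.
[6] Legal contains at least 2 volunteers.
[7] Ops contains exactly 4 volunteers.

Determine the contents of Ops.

Ops = {Ada, Dilnoza, Kiri, Xiulan}

From (3): Dilnoza ∈ Legal.
Suppose Xiulan ∉ Ops: no assignment then satisfies all the clues, so Xiulan ∈ Ops.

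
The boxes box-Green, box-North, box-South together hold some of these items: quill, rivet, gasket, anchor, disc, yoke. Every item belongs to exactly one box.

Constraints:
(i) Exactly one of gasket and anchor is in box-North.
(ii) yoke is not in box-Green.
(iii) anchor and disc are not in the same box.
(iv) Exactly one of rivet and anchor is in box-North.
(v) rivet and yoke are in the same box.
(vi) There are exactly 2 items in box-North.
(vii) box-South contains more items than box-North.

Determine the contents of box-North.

box-North = {anchor, quill}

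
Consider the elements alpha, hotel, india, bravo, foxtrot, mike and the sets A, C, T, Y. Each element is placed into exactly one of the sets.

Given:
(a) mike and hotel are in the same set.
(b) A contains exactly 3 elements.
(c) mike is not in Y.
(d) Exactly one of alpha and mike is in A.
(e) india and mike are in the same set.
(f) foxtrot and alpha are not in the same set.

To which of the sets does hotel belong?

hotel: A

From (c): mike ∉ Y.
(a): hotel matches mike: hotel ∉ Y.
(e): india matches mike: india ∉ Y.
Suppose hotel ∉ A: no assignment then satisfies all the clues, so hotel ∈ A.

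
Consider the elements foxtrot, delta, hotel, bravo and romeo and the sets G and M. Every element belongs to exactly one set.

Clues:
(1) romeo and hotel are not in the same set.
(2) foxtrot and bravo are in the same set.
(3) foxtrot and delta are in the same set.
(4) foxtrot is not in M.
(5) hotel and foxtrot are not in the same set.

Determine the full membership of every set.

From (4): foxtrot ∉ M.
(2): bravo matches foxtrot: bravo ∉ M.
(3): delta matches foxtrot: delta ∉ M.
Only one set left: foxtrot ∈ G.
Only one set left: delta ∈ G.
Only one set left: bravo ∈ G.
(5): hotel ∉ G.
Only one set left: hotel ∈ M.
(1): romeo ∉ M.
Only one set left: romeo ∈ G.

G = {bravo, delta, foxtrot, romeo}; M = {hotel}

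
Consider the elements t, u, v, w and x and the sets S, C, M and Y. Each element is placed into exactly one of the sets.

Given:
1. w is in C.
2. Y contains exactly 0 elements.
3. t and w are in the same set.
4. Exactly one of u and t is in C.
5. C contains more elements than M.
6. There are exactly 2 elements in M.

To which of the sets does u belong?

u: M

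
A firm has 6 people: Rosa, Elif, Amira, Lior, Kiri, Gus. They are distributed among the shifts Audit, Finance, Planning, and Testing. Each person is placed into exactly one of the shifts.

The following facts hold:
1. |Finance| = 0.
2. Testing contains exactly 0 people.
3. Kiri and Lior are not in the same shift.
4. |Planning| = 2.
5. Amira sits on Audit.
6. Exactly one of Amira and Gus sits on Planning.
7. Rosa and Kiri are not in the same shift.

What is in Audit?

Audit = {Amira, Elif, Lior, Rosa}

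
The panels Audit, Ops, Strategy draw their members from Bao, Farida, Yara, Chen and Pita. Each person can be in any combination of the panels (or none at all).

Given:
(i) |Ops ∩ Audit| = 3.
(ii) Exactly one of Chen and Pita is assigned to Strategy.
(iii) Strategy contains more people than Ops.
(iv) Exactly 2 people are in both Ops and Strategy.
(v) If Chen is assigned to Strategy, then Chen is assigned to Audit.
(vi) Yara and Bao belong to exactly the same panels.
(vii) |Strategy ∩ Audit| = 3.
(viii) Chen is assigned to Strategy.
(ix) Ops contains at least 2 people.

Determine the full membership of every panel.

Audit = {Bao, Chen, Pita, Yara}; Ops = {Bao, Pita, Yara}; Strategy = {Bao, Chen, Farida, Yara}

From (viii): Chen ∈ Strategy.
(ii) (exactly one): Pita ∉ Strategy.
(v): Chen ∈ Audit.
Suppose Bao ∉ Audit: no assignment then satisfies all the clues, so Bao ∈ Audit.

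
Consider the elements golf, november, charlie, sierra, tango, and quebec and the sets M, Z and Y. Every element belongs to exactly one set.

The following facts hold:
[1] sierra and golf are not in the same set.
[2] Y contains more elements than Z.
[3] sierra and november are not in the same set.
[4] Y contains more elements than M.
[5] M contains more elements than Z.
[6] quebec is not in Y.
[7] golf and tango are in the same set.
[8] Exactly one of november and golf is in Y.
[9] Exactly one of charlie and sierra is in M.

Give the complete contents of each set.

From (6): quebec ∉ Y.
Suppose golf ∈ M: no assignment then satisfies all the clues, so golf ∉ M.

M = {quebec, sierra}; Z = {november}; Y = {charlie, golf, tango}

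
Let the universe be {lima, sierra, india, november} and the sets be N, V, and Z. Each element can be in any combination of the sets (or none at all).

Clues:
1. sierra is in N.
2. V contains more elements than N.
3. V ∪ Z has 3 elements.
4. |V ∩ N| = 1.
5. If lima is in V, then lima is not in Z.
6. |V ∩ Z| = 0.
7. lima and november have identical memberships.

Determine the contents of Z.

Z = {}

From (1): sierra ∈ N.
Suppose lima ∈ Z: no assignment then satisfies all the clues, so lima ∉ Z.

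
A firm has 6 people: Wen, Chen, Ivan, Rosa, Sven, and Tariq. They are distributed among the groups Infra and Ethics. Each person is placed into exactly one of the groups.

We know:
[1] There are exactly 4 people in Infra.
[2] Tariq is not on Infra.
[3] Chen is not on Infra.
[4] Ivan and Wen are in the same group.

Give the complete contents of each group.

Infra = {Ivan, Rosa, Sven, Wen}; Ethics = {Chen, Tariq}

From (2): Tariq ∉ Infra.
From (3): Chen ∉ Infra.
(1): only 4 candidates remain for Infra, so all are in.
Only one group left: Chen ∈ Ethics.
Only one group left: Tariq ∈ Ethics.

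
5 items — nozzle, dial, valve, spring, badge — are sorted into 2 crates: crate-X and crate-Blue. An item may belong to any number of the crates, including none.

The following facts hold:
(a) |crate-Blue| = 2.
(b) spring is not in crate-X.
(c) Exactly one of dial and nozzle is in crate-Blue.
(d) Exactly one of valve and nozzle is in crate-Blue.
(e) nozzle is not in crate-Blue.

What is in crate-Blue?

From (b): spring ∉ crate-X.
From (e): nozzle ∉ crate-Blue.
(c) (exactly one): dial ∈ crate-Blue.
(d) (exactly one): valve ∈ crate-Blue.
(a): crate-Blue already has 2, so the rest are out.

crate-Blue = {dial, valve}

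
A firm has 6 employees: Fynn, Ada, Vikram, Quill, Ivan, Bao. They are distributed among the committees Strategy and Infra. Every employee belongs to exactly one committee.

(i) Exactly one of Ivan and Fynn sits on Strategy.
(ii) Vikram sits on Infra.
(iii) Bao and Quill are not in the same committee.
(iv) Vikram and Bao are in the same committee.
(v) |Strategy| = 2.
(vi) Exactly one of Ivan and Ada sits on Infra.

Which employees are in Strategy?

Strategy = {Ivan, Quill}

From (ii): Vikram ∈ Infra.
(iv): Bao matches Vikram: Bao ∉ Strategy.
(iv): Bao matches Vikram: Bao ∈ Infra.
(iii): Quill ∉ Infra.
Only one committee left: Quill ∈ Strategy.
Suppose Fynn ∈ Strategy: no assignment then satisfies all the clues, so Fynn ∉ Strategy.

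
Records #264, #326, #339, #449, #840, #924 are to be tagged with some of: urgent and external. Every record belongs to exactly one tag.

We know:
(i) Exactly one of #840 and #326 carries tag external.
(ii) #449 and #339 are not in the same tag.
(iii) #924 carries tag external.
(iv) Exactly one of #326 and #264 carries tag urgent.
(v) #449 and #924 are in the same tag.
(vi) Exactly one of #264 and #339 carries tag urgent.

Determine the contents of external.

From (iii): #924 ∈ external.
(v): #449 matches #924: #449 ∉ urgent.
(v): #449 matches #924: #449 ∈ external.
(ii): #339 ∉ external.
Only one tag left: #339 ∈ urgent.
(vi) (exactly one): #264 ∉ urgent.
Only one tag left: #264 ∈ external.
(iv) (exactly one): #326 ∈ urgent.
(i) (exactly one): #840 ∈ external.

external = {#264, #449, #840, #924}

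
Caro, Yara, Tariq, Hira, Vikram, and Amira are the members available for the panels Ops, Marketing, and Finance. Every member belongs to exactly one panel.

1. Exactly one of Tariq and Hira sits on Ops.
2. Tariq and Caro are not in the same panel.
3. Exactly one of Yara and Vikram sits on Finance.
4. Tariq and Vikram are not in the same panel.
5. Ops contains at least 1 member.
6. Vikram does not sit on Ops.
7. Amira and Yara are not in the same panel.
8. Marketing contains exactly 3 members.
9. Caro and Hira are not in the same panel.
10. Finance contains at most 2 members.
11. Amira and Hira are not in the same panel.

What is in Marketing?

Marketing = {Amira, Caro, Vikram}

From (6): Vikram ∉ Ops.
Suppose Caro ∉ Marketing: no assignment then satisfies all the clues, so Caro ∈ Marketing.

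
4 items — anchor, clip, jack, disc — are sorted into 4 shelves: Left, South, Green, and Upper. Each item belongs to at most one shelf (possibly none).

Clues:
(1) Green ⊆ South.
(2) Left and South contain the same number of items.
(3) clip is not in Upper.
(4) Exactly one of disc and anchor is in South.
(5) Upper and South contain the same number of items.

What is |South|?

1

From (3): clip ∉ Upper.
Suppose anchor ∈ Green: no assignment then satisfies all the clues, so anchor ∉ Green.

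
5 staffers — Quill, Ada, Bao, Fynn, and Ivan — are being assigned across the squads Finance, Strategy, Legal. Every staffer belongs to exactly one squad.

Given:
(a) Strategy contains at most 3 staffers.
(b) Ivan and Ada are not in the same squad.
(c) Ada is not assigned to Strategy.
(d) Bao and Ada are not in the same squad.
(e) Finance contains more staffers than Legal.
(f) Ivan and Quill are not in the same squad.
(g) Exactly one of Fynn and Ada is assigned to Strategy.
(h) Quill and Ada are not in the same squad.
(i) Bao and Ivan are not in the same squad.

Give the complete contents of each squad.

Finance = {Bao, Quill}; Strategy = {Fynn, Ivan}; Legal = {Ada}

From (c): Ada ∉ Strategy.
(g) (exactly one): Fynn ∈ Strategy.
Suppose Quill ∉ Finance: no assignment then satisfies all the clues, so Quill ∈ Finance.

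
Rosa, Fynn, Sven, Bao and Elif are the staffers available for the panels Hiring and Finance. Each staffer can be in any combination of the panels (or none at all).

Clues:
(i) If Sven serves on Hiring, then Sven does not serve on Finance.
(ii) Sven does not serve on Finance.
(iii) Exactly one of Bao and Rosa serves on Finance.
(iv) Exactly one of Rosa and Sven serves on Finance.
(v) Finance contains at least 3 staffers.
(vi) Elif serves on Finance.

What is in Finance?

Finance = {Elif, Fynn, Rosa}

From (ii): Sven ∉ Finance.
From (vi): Elif ∈ Finance.
(iv) (exactly one): Rosa ∈ Finance.
(iii) (exactly one): Bao ∉ Finance.
(v): only 3 candidates remain for Finance, so all are in.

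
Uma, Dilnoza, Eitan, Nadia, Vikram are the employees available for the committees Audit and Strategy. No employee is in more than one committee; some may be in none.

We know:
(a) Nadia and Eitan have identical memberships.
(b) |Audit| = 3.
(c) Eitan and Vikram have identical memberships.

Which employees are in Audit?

Audit = {Eitan, Nadia, Vikram}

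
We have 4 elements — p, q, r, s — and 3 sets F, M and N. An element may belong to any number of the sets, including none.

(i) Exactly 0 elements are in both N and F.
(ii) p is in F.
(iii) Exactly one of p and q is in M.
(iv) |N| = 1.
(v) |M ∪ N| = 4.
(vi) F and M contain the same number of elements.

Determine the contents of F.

From (ii): p ∈ F.
Suppose q ∈ F: no assignment then satisfies all the clues, so q ∉ F.

F = {p, r, s}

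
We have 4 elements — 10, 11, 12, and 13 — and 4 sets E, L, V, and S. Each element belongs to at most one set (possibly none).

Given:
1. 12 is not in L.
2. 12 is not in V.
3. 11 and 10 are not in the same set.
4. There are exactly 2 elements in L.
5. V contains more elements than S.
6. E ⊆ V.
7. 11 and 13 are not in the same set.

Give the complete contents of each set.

E = {}; L = {10, 13}; V = {11}; S = {}

From (1): 12 ∉ L.
From (2): 12 ∉ V.
(6) contrapositive: 12 ∉ E.
Suppose 10 ∈ E: no assignment then satisfies all the clues, so 10 ∉ E.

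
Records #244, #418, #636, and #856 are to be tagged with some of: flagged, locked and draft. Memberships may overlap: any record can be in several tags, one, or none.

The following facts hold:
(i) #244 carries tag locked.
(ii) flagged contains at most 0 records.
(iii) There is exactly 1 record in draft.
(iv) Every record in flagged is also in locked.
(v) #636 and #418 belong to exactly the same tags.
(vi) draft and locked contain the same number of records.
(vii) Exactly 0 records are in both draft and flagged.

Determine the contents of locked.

locked = {#244}

From (i): #244 ∈ locked.
(ii): flagged already has 0, so the rest are out.
Suppose #418 ∈ locked: no assignment then satisfies all the clues, so #418 ∉ locked.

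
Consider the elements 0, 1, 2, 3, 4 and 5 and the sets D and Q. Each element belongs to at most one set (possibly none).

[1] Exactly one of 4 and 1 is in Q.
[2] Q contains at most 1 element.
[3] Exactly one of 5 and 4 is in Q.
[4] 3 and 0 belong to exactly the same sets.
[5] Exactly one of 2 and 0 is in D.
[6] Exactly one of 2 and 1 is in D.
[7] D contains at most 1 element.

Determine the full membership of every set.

D = {2}; Q = {4}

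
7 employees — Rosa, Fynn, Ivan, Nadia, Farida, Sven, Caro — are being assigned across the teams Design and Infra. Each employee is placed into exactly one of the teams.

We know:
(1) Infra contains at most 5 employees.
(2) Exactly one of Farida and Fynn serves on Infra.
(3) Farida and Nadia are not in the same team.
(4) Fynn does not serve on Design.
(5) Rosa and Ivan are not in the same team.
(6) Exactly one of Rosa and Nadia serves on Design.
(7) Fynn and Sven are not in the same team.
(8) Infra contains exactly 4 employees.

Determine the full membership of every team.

Design = {Farida, Rosa, Sven}; Infra = {Caro, Fynn, Ivan, Nadia}

From (4): Fynn ∉ Design.
Only one team left: Fynn ∈ Infra.
(2) (exactly one): Farida ∉ Infra.
(7): Sven ∉ Infra.
Only one team left: Farida ∈ Design.
Only one team left: Sven ∈ Design.
(3): Nadia ∉ Design.
(6) (exactly one): Rosa ∈ Design.
(8): only 4 candidates remain for Infra, so all are in.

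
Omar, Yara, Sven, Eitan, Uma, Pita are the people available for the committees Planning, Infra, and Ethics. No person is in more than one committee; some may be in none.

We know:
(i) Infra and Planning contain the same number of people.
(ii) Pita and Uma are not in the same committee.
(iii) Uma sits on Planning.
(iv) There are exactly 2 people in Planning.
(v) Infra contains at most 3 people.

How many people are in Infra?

From (iii): Uma ∈ Planning.
(ii): Pita ∉ Planning.

2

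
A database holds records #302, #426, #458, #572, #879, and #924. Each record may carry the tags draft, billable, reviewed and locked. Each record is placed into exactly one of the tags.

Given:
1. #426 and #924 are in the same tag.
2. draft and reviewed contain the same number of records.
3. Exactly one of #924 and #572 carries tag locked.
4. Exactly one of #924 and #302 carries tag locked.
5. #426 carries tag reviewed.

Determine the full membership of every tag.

From (5): #426 ∈ reviewed.
(1): #924 matches #426: #924 ∉ draft.
(1): #924 matches #426: #924 ∉ billable.
(1): #924 matches #426: #924 ∈ reviewed.
(3) (exactly one): #572 ∈ locked.
(4) (exactly one): #302 ∈ locked.
Suppose #458 ∉ draft: no assignment then satisfies all the clues, so #458 ∈ draft.

draft = {#458, #879}; billable = {}; reviewed = {#426, #924}; locked = {#302, #572}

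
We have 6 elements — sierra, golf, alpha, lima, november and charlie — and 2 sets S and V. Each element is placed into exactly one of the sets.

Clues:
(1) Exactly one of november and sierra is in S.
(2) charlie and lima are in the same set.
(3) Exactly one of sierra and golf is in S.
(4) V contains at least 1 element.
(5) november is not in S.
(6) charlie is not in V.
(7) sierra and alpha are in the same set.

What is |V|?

2

From (5): november ∉ S.
From (6): charlie ∉ V.
(1) (exactly one): sierra ∈ S.
(2): lima matches charlie: lima ∉ V.
(3) (exactly one): golf ∉ S.
(7): alpha matches sierra: alpha ∈ S.
Only one set left: golf ∈ V.
Only one set left: lima ∈ S.
Only one set left: november ∈ V.
Only one set left: charlie ∈ S.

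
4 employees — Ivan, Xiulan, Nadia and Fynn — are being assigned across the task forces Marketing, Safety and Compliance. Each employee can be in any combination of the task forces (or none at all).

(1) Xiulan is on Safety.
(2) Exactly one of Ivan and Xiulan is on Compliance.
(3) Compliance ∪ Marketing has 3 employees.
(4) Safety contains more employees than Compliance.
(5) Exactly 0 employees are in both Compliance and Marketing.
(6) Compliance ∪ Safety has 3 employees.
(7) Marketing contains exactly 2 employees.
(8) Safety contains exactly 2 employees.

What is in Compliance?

Compliance = {Ivan}

From (1): Xiulan ∈ Safety.
Suppose Ivan ∉ Compliance: no assignment then satisfies all the clues, so Ivan ∈ Compliance.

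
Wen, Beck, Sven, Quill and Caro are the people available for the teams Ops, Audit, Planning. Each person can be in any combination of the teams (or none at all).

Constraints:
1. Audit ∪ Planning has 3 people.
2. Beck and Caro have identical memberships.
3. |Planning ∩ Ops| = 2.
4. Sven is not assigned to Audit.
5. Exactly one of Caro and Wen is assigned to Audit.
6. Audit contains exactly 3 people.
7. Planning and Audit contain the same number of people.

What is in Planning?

Planning = {Beck, Caro, Quill}

From (4): Sven ∉ Audit.
Suppose Wen ∈ Planning: no assignment then satisfies all the clues, so Wen ∉ Planning.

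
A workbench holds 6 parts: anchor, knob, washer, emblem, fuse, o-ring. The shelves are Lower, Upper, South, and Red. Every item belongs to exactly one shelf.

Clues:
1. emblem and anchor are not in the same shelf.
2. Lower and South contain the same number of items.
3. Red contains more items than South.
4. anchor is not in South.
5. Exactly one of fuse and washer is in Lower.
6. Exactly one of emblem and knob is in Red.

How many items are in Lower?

1

From (4): anchor ∉ South.
Suppose anchor ∈ Lower: no assignment then satisfies all the clues, so anchor ∉ Lower.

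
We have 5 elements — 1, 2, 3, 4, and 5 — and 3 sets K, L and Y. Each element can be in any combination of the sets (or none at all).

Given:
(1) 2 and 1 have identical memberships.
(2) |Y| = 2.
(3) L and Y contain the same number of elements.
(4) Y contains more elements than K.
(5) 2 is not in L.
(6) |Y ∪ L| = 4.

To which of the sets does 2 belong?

From (5): 2 ∉ L.
(1): 1 matches 2: 1 ∉ L.
Suppose 2 ∈ K: no assignment then satisfies all the clues, so 2 ∉ K.

2: Y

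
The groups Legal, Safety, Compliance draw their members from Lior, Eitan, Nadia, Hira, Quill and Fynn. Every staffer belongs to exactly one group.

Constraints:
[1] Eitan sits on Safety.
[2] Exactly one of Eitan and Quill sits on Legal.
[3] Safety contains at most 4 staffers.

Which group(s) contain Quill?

Quill: Legal

From (1): Eitan ∈ Safety.
(2) (exactly one): Quill ∈ Legal.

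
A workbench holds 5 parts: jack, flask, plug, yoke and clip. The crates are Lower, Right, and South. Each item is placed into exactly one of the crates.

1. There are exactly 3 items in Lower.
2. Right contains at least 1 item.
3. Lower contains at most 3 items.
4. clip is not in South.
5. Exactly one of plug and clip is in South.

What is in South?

South = {plug}

From (4): clip ∉ South.
(5) (exactly one): plug ∈ South.
Suppose jack ∈ South: no assignment then satisfies all the clues, so jack ∉ South.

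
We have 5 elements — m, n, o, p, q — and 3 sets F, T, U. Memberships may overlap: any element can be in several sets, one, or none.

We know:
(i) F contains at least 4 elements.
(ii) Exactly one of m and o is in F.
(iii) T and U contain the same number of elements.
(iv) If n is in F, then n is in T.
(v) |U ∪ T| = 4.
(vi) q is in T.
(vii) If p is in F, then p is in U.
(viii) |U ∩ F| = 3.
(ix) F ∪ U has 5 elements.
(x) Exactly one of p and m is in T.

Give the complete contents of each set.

F = {m, n, p, q}; T = {n, o, p, q}; U = {n, o, p, q}

From (vi): q ∈ T.
Suppose m ∉ F: no assignment then satisfies all the clues, so m ∈ F.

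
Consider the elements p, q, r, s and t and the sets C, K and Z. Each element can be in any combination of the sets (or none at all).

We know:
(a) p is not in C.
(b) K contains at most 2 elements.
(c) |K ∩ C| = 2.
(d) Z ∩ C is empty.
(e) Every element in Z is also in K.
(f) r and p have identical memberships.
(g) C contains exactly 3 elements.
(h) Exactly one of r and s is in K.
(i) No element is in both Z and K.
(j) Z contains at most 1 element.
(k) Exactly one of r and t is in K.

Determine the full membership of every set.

C = {q, s, t}; K = {s, t}; Z = {}

From (a): p ∉ C.
(f): r matches p: r ∉ C.
(g): only 3 candidates remain for C, so all are in.
(d) (disjoint): q ∉ Z.
(d) (disjoint): s ∉ Z.
(d) (disjoint): t ∉ Z.
Suppose p ∈ K: no assignment then satisfies all the clues, so p ∉ K.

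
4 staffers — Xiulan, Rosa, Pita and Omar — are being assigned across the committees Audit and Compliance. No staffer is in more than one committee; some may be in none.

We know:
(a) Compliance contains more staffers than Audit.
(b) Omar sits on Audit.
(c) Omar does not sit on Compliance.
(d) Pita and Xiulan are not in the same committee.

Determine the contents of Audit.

Audit = {Omar}

From (b): Omar ∈ Audit.
Suppose Xiulan ∈ Audit: no assignment then satisfies all the clues, so Xiulan ∉ Audit.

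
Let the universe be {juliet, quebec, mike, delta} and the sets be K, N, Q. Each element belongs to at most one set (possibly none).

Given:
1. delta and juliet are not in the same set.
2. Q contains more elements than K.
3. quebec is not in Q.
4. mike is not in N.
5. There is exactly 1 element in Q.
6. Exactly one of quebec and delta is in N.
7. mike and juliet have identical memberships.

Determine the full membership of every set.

K = {}; N = {quebec}; Q = {delta}

From (3): quebec ∉ Q.
From (4): mike ∉ N.
(7): juliet matches mike: juliet ∉ N.
Suppose juliet ∈ K: no assignment then satisfies all the clues, so juliet ∉ K.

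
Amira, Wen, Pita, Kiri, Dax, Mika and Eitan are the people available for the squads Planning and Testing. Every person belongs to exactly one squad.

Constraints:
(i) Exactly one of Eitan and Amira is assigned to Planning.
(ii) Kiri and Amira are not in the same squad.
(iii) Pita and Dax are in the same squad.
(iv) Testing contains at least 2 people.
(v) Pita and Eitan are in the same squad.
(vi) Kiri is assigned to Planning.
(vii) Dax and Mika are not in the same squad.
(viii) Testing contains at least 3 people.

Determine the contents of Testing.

Testing = {Amira, Mika, Wen}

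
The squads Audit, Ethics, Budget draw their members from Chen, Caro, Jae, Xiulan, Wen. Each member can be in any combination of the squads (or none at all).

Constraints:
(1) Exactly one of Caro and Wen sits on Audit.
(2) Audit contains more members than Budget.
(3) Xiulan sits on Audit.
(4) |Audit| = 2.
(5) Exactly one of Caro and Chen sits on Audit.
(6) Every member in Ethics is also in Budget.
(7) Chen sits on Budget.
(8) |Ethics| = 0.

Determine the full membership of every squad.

Audit = {Caro, Xiulan}; Ethics = {}; Budget = {Chen}

From (3): Xiulan ∈ Audit.
From (7): Chen ∈ Budget.
(8): Ethics already has 0, so the rest are out.
Suppose Chen ∈ Audit: no assignment then satisfies all the clues, so Chen ∉ Audit.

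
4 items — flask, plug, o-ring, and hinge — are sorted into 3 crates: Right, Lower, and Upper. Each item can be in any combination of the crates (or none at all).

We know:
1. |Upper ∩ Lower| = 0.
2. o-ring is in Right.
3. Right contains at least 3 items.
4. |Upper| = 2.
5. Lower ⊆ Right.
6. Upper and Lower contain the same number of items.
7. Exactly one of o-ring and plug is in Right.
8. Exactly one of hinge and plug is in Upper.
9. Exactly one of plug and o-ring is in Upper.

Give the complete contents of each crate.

Right = {flask, hinge, o-ring}; Lower = {hinge, o-ring}; Upper = {flask, plug}

From (2): o-ring ∈ Right.
(7) (exactly one): plug ∉ Right.
(3): only 3 candidates remain for Right, so all are in.
(5) contrapositive: plug ∉ Lower.
Suppose flask ∈ Lower: no assignment then satisfies all the clues, so flask ∉ Lower.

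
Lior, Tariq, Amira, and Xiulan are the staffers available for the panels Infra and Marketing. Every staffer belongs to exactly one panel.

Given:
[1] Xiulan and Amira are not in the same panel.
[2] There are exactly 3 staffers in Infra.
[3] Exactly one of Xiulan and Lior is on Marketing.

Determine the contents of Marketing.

Marketing = {Xiulan}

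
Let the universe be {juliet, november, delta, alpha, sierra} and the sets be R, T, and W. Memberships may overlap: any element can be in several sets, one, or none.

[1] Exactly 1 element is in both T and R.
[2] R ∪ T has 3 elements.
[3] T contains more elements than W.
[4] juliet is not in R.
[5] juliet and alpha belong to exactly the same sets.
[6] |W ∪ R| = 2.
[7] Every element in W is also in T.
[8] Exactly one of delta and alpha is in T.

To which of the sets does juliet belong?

juliet: none

From (4): juliet ∉ R.
(5): alpha matches juliet: alpha ∉ R.
Suppose juliet ∈ T: no assignment then satisfies all the clues, so juliet ∉ T.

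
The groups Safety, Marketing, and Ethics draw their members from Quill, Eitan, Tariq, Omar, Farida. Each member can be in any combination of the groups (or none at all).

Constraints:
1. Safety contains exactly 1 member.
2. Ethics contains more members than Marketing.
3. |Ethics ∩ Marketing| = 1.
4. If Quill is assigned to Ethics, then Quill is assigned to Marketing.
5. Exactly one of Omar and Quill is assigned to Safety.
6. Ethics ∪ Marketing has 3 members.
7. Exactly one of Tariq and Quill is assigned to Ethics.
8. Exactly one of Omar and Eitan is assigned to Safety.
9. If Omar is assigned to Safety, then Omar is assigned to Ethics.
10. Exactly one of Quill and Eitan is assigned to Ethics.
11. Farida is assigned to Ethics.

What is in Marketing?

Marketing = {Quill}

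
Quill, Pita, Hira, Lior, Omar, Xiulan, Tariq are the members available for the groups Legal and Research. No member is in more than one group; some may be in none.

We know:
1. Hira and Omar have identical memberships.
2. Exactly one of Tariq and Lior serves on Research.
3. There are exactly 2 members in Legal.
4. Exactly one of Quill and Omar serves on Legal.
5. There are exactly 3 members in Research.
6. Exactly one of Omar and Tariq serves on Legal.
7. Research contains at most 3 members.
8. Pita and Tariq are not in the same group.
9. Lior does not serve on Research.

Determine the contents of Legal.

From (9): Lior ∉ Research.
(2) (exactly one): Tariq ∈ Research.
(6) (exactly one): Omar ∈ Legal.
(8): Pita ∉ Research.
(1): Hira matches Omar: Hira ∈ Legal.
(3): Legal already has 2, so the rest are out.
(5): only 3 candidates remain for Research, so all are in.

Legal = {Hira, Omar}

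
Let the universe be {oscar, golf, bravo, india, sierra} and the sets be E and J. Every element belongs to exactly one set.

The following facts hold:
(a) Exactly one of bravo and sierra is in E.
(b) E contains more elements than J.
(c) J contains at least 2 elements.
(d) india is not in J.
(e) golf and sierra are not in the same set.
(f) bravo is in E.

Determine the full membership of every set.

E = {bravo, golf, india}; J = {oscar, sierra}

From (d): india ∉ J.
From (f): bravo ∈ E.
(a) (exactly one): sierra ∉ E.
Only one set left: india ∈ E.
Only one set left: sierra ∈ J.
(e): golf ∉ J.
Only one set left: golf ∈ E.
(c): only 2 candidates remain for J, so all are in.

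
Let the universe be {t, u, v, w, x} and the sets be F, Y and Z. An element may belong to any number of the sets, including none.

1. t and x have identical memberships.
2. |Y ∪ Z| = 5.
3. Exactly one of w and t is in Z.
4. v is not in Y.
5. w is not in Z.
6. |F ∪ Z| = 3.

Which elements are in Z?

From (4): v ∉ Y.
From (5): w ∉ Z.
(3) (exactly one): t ∈ Z.
(1): x matches t: x ∈ Z.
Suppose u ∈ Z: no assignment then satisfies all the clues, so u ∉ Z.

Z = {t, v, x}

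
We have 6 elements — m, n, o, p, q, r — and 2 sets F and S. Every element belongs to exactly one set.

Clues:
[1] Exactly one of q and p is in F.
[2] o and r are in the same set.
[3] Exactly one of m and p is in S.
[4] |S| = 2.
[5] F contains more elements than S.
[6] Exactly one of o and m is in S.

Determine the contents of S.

S = {m, q}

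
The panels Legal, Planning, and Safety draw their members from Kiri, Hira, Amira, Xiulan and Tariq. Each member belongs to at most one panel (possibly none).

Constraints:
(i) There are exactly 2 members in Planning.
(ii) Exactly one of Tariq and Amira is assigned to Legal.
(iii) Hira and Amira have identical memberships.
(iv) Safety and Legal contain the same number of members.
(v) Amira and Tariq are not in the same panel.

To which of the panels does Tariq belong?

Tariq: Legal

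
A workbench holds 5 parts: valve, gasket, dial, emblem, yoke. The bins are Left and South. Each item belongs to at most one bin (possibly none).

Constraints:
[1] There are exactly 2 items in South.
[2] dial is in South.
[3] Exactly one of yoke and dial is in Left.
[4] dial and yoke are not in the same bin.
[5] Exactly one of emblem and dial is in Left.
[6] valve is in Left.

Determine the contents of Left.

From (2): dial ∈ South.
From (6): valve ∈ Left.
(3) (exactly one): yoke ∈ Left.
(5) (exactly one): emblem ∈ Left.
(1): only 2 candidates remain for South, so all are in.

Left = {emblem, valve, yoke}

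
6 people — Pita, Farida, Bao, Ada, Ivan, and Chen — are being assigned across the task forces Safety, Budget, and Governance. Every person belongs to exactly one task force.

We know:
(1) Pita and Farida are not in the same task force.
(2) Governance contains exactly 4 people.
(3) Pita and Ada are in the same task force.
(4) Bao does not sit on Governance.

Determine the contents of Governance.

Governance = {Ada, Chen, Ivan, Pita}

From (4): Bao ∉ Governance.
Suppose Pita ∉ Governance: no assignment then satisfies all the clues, so Pita ∈ Governance.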